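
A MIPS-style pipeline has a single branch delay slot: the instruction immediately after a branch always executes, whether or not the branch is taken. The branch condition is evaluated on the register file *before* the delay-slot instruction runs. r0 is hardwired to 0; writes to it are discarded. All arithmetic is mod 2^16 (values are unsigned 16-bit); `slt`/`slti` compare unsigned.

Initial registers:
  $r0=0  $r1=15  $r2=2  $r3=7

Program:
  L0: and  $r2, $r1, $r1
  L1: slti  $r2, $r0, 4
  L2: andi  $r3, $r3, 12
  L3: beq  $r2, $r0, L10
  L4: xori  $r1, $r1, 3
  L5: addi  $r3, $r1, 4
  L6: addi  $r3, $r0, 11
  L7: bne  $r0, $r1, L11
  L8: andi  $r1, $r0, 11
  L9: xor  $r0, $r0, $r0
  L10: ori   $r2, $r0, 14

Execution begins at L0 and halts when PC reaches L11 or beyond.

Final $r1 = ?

0

PC=0  and  $r2, $r1, $r1     | $r0=0 $r1=15 $r2=15 $r3=7
PC=1  slti  $r2, $r0, 4      | $r0=0 $r1=15 $r2=1 $r3=7
PC=2  andi  $r3, $r3, 12     | $r0=0 $r1=15 $r2=1 $r3=4
PC=3  beq  $r2, $r0, L10     | $r0=0 $r1=15 $r2=1 $r3=4  [not taken]
PC=4  xori  $r1, $r1, 3      | $r0=0 $r1=12 $r2=1 $r3=4
PC=5  addi  $r3, $r1, 4      | $r0=0 $r1=12 $r2=1 $r3=16
PC=6  addi  $r3, $r0, 11     | $r0=0 $r1=12 $r2=1 $r3=11
PC=7  bne  $r0, $r1, L11     | $r0=0 $r1=12 $r2=1 $r3=11  [TAKEN]
PC=8  andi  $r1, $r0, 11     | $r0=0 $r1=0 $r2=1 $r3=11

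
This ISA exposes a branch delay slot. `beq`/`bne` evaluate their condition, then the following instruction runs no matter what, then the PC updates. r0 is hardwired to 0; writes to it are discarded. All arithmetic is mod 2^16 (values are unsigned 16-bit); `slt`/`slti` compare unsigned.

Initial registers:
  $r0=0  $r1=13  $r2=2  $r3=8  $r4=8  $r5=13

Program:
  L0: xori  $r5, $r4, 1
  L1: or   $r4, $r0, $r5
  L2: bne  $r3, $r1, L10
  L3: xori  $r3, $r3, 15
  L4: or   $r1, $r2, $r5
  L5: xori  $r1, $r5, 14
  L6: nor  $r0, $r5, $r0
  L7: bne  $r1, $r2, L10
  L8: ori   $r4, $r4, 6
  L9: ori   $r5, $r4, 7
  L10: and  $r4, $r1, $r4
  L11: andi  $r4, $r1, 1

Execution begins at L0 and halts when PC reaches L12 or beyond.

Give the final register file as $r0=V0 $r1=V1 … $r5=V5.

PC=0  xori  $r5, $r4, 1      | $r0=0 $r1=13 $r2=2 $r3=8 $r4=8 $r5=9
PC=1  or   $r4, $r0, $r5     | $r0=0 $r1=13 $r2=2 $r3=8 $r4=9 $r5=9
PC=2  bne  $r3, $r1, L10     | $r0=0 $r1=13 $r2=2 $r3=8 $r4=9 $r5=9  [TAKEN]
PC=3  xori  $r3, $r3, 15     | $r0=0 $r1=13 $r2=2 $r3=7 $r4=9 $r5=9
PC=10 and  $r4, $r1, $r4     | $r0=0 $r1=13 $r2=2 $r3=7 $r4=9 $r5=9
PC=11 andi  $r4, $r1, 1      | $r0=0 $r1=13 $r2=2 $r3=7 $r4=1 $r5=9

$r0=0 $r1=13 $r2=2 $r3=7 $r4=1 $r5=9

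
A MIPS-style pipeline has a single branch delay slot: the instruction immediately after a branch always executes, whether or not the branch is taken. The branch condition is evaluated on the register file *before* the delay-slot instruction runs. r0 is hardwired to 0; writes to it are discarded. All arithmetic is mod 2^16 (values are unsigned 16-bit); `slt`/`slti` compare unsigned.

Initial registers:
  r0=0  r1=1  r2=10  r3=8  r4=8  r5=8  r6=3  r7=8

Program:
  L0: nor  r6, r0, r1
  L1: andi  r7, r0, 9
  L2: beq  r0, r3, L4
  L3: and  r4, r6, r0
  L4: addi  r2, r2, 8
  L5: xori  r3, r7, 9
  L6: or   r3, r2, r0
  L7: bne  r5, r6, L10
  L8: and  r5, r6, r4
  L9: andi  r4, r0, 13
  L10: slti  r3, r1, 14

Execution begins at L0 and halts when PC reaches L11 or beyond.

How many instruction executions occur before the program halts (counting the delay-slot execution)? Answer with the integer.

10

PC=0  nor  r6, r0, r1        | r0=0 r1=1 r2=10 r3=8 r4=8 r5=8 r6=65534 r7=8
PC=1  andi  r7, r0, 9        | r0=0 r1=1 r2=10 r3=8 r4=8 r5=8 r6=65534 r7=0
PC=2  beq  r0, r3, L4        | r0=0 r1=1 r2=10 r3=8 r4=8 r5=8 r6=65534 r7=0  [not taken]
PC=3  and  r4, r6, r0        | r0=0 r1=1 r2=10 r3=8 r4=0 r5=8 r6=65534 r7=0
PC=4  addi  r2, r2, 8        | r0=0 r1=1 r2=18 r3=8 r4=0 r5=8 r6=65534 r7=0
PC=5  xori  r3, r7, 9        | r0=0 r1=1 r2=18 r3=9 r4=0 r5=8 r6=65534 r7=0
PC=6  or   r3, r2, r0        | r0=0 r1=1 r2=18 r3=18 r4=0 r5=8 r6=65534 r7=0
PC=7  bne  r5, r6, L10       | r0=0 r1=1 r2=18 r3=18 r4=0 r5=8 r6=65534 r7=0  [TAKEN]
PC=8  and  r5, r6, r4        | r0=0 r1=1 r2=18 r3=18 r4=0 r5=0 r6=65534 r7=0
PC=10 slti  r3, r1, 14       | r0=0 r1=1 r2=18 r3=1 r4=0 r5=0 r6=65534 r7=0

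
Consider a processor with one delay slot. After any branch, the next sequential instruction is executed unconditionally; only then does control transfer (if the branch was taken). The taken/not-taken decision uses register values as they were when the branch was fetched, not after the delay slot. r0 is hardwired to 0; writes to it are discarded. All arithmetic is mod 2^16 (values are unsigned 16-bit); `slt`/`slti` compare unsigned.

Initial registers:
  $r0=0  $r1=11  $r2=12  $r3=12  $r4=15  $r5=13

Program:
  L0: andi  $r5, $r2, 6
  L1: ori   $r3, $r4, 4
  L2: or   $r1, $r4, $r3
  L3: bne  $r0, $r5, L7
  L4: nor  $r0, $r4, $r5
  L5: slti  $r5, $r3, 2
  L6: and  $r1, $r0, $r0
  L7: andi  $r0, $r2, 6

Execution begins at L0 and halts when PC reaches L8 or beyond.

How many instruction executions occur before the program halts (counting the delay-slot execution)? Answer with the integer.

  step pc=0: andi  $r5, $r2, 6  regs=(0,11,12,12,15,4)
  step pc=1: ori   $r3, $r4, 4  regs=(0,11,12,15,15,4)
  step pc=2: or   $r1, $r4, $r3  regs=(0,15,12,15,15,4)
  step pc=3: bne  $r0, $r5, L7  cond=T  regs=(0,15,12,15,15,4)
  step pc=4: nor  $r0, $r4, $r5  regs=(0,15,12,15,15,4)
  step pc=7: andi  $r0, $r2, 6  regs=(0,15,12,15,15,4)

6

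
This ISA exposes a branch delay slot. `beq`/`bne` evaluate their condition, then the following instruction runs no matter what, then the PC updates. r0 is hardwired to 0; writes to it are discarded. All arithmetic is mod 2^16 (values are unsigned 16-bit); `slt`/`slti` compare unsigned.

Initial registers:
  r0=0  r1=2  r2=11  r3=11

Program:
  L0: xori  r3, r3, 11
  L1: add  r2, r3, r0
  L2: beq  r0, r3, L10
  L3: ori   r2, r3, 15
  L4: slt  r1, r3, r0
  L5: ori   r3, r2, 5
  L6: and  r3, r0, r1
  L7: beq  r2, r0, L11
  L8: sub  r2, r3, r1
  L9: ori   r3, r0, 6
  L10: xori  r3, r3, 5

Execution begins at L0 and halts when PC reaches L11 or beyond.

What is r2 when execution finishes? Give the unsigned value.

#0 xori  r3, r3, 11 ; 0/2/11/0
#1 add  r2, r3, r0 ; 0/2/0/0
#2 beq  r0, r3, L10 ; 0/2/0/0 ; →target
#3 ori   r2, r3, 15 ; 0/2/15/0
#10 xori  r3, r3, 5 ; 0/2/15/5

15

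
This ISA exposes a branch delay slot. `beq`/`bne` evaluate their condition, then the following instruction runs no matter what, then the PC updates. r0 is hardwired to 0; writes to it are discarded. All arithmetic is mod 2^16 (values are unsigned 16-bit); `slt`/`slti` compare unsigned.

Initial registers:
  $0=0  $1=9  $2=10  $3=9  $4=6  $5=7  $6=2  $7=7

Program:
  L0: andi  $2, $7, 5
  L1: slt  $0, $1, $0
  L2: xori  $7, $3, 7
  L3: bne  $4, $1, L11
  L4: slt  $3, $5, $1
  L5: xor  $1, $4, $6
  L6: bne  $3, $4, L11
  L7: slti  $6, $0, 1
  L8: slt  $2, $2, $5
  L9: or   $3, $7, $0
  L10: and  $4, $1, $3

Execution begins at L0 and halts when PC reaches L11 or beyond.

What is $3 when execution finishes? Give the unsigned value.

1

#0 andi  $2, $7, 5 ; 0/9/5/9/6/7/2/7
#1 slt  $0, $1, $0 ; 0/9/5/9/6/7/2/7
#2 xori  $7, $3, 7 ; 0/9/5/9/6/7/2/14
#3 bne  $4, $1, L11 ; 0/9/5/9/6/7/2/14 ; →target
#4 slt  $3, $5, $1 ; 0/9/5/1/6/7/2/14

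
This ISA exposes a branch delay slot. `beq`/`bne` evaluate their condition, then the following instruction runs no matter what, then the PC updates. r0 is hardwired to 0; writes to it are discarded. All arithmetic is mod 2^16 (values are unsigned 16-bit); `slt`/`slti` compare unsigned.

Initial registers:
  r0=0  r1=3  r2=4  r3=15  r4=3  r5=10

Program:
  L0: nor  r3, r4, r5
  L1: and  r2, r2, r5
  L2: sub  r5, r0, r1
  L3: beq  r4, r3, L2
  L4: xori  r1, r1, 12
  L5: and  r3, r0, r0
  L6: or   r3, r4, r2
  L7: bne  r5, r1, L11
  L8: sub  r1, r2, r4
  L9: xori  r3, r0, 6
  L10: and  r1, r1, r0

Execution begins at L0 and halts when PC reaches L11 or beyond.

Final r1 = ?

#0 nor  r3, r4, r5 ; 0/3/4/65524/3/10
#1 and  r2, r2, r5 ; 0/3/0/65524/3/10
#2 sub  r5, r0, r1 ; 0/3/0/65524/3/65533
#3 beq  r4, r3, L2 ; 0/3/0/65524/3/65533 ; →fallthru
#4 xori  r1, r1, 12 ; 0/15/0/65524/3/65533
#5 and  r3, r0, r0 ; 0/15/0/0/3/65533
#6 or   r3, r4, r2 ; 0/15/0/3/3/65533
#7 bne  r5, r1, L11 ; 0/15/0/3/3/65533 ; →target
#8 sub  r1, r2, r4 ; 0/65533/0/3/3/65533

65533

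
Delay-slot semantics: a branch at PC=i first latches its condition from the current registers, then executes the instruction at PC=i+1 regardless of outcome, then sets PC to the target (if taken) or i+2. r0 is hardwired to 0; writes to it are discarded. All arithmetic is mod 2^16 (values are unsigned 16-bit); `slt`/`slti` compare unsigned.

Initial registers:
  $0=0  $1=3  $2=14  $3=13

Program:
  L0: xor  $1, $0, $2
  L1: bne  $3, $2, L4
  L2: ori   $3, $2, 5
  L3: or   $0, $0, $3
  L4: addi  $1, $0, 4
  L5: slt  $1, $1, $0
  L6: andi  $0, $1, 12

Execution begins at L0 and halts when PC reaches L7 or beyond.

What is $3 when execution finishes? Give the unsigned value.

#0 xor  $1, $0, $2 ; 0/14/14/13
#1 bne  $3, $2, L4 ; 0/14/14/13 ; →target
#2 ori   $3, $2, 5 ; 0/14/14/15
#4 addi  $1, $0, 4 ; 0/4/14/15
#5 slt  $1, $1, $0 ; 0/0/14/15
#6 andi  $0, $1, 12 ; 0/0/14/15

15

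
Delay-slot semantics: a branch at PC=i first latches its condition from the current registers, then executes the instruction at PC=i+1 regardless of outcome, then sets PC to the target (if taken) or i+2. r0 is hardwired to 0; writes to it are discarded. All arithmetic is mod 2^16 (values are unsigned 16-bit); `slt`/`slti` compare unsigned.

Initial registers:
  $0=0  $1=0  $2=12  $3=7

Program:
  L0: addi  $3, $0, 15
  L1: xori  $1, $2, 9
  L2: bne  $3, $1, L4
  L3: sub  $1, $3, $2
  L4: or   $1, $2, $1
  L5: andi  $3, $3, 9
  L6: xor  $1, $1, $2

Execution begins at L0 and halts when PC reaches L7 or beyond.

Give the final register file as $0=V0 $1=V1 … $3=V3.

$0=0 $1=3 $2=12 $3=9

  step pc=0: addi  $3, $0, 15  regs=(0,0,12,15)
  step pc=1: xori  $1, $2, 9  regs=(0,5,12,15)
  step pc=2: bne  $3, $1, L4  cond=T  regs=(0,5,12,15)
  step pc=3: sub  $1, $3, $2  regs=(0,3,12,15)
  step pc=4: or   $1, $2, $1  regs=(0,15,12,15)
  step pc=5: andi  $3, $3, 9  regs=(0,15,12,9)
  step pc=6: xor  $1, $1, $2  regs=(0,3,12,9)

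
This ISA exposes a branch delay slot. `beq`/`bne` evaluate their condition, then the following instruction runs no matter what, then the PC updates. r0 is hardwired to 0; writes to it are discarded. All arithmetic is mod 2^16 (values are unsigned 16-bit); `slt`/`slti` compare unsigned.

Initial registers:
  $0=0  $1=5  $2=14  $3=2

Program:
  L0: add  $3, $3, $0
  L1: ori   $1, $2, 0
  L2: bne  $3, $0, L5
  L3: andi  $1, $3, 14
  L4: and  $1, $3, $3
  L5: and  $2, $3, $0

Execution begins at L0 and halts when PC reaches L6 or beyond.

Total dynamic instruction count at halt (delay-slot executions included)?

5

[0] add  $3, $3, $0  →  {$0:0, $1:5, $2:14, $3:2}
[1] ori   $1, $2, 0  →  {$0:0, $1:14, $2:14, $3:2}
[2] bne  $3, $0, L5  →  {$0:0, $1:14, $2:14, $3:2}  ⟨branch taken⟩
[3] andi  $1, $3, 14  →  {$0:0, $1:2, $2:14, $3:2}
[5] and  $2, $3, $0  →  {$0:0, $1:2, $2:0, $3:2}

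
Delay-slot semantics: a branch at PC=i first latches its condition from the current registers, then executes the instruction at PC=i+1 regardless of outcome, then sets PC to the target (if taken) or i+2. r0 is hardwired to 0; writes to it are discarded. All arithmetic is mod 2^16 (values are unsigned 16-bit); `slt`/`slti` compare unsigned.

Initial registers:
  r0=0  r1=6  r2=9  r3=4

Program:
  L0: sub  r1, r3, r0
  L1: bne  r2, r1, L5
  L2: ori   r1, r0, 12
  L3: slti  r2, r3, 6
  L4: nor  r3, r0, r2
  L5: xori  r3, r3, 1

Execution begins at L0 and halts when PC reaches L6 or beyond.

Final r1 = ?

12

PC=0  sub  r1, r3, r0        | r0=0 r1=4 r2=9 r3=4
PC=1  bne  r2, r1, L5        | r0=0 r1=4 r2=9 r3=4  [TAKEN]
PC=2  ori   r1, r0, 12       | r0=0 r1=12 r2=9 r3=4
PC=5  xori  r3, r3, 1        | r0=0 r1=12 r2=9 r3=5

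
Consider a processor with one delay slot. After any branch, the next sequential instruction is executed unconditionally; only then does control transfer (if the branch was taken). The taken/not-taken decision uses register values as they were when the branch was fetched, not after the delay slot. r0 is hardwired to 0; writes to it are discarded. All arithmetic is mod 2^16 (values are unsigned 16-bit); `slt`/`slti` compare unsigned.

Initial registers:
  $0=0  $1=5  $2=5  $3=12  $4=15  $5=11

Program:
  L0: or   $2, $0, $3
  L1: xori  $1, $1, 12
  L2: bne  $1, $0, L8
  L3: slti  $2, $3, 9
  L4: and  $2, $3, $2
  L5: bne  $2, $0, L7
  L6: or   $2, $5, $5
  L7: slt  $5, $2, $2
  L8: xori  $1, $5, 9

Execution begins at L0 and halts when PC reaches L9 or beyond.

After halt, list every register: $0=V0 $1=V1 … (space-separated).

$0=0 $1=2 $2=0 $3=12 $4=15 $5=11

  step pc=0: or   $2, $0, $3  regs=(0,5,12,12,15,11)
  step pc=1: xori  $1, $1, 12  regs=(0,9,12,12,15,11)
  step pc=2: bne  $1, $0, L8  cond=T  regs=(0,9,12,12,15,11)
  step pc=3: slti  $2, $3, 9  regs=(0,9,0,12,15,11)
  step pc=8: xori  $1, $5, 9  regs=(0,2,0,12,15,11)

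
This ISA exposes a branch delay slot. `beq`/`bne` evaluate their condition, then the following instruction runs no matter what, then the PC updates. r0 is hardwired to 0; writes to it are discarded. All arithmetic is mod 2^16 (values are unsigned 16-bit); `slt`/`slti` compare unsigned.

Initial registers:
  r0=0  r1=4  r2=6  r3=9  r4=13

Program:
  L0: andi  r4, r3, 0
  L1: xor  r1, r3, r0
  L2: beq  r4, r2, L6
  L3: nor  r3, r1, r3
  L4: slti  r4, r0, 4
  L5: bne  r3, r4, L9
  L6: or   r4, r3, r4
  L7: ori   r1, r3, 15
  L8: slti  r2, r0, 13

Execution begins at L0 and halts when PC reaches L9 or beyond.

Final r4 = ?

65527

[0] andi  r4, r3, 0  →  {r0:0, r1:4, r2:6, r3:9, r4:0}
[1] xor  r1, r3, r0  →  {r0:0, r1:9, r2:6, r3:9, r4:0}
[2] beq  r4, r2, L6  →  {r0:0, r1:9, r2:6, r3:9, r4:0}  ⟨branch fallthrough⟩
[3] nor  r3, r1, r3  →  {r0:0, r1:9, r2:6, r3:65526, r4:0}
[4] slti  r4, r0, 4  →  {r0:0, r1:9, r2:6, r3:65526, r4:1}
[5] bne  r3, r4, L9  →  {r0:0, r1:9, r2:6, r3:65526, r4:1}  ⟨branch taken⟩
[6] or   r4, r3, r4  →  {r0:0, r1:9, r2:6, r3:65526, r4:65527}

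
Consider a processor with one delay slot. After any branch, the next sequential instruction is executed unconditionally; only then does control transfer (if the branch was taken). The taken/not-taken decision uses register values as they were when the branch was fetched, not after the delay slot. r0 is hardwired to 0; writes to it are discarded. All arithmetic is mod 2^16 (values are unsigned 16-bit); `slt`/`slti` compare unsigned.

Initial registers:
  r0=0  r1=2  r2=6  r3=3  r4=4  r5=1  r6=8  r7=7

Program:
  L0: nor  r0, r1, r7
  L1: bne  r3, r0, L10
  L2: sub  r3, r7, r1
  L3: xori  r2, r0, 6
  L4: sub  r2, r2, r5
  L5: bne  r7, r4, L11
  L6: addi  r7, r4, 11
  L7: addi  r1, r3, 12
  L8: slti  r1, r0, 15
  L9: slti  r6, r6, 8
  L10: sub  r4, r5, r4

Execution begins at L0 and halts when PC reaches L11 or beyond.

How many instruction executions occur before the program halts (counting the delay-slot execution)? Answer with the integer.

4

  step pc=0: nor  r0, r1, r7  regs=(0,2,6,3,4,1,8,7)
  step pc=1: bne  r3, r0, L10  cond=T  regs=(0,2,6,3,4,1,8,7)
  step pc=2: sub  r3, r7, r1  regs=(0,2,6,5,4,1,8,7)
  step pc=10: sub  r4, r5, r4  regs=(0,2,6,5,65533,1,8,7)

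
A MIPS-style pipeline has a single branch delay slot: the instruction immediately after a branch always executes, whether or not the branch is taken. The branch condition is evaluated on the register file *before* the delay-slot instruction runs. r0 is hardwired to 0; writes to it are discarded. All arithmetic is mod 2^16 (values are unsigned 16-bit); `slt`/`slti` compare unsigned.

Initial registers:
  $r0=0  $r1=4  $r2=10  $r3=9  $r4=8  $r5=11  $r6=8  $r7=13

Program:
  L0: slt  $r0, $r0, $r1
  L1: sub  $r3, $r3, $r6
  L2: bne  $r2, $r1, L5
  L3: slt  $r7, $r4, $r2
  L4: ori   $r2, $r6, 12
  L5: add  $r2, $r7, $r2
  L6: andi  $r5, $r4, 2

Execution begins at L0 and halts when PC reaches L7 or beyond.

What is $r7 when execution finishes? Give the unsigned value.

1

  step pc=0: slt  $r0, $r0, $r1  regs=(0,4,10,9,8,11,8,13)
  step pc=1: sub  $r3, $r3, $r6  regs=(0,4,10,1,8,11,8,13)
  step pc=2: bne  $r2, $r1, L5  cond=T  regs=(0,4,10,1,8,11,8,13)
  step pc=3: slt  $r7, $r4, $r2  regs=(0,4,10,1,8,11,8,1)
  step pc=5: add  $r2, $r7, $r2  regs=(0,4,11,1,8,11,8,1)
  step pc=6: andi  $r5, $r4, 2  regs=(0,4,11,1,8,0,8,1)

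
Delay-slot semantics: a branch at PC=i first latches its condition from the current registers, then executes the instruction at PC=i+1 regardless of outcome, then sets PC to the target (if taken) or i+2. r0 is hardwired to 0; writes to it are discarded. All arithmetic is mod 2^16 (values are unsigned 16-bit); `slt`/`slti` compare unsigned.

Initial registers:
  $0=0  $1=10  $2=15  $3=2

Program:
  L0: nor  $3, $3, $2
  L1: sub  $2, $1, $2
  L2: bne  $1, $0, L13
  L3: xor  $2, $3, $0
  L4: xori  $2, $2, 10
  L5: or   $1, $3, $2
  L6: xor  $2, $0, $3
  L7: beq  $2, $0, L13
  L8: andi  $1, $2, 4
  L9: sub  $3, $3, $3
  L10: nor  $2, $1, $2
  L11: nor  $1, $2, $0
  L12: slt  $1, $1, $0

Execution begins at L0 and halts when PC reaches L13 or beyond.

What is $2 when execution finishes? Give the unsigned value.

65520

  step pc=0: nor  $3, $3, $2  regs=(0,10,15,65520)
  step pc=1: sub  $2, $1, $2  regs=(0,10,65531,65520)
  step pc=2: bne  $1, $0, L13  cond=T  regs=(0,10,65531,65520)
  step pc=3: xor  $2, $3, $0  regs=(0,10,65520,65520)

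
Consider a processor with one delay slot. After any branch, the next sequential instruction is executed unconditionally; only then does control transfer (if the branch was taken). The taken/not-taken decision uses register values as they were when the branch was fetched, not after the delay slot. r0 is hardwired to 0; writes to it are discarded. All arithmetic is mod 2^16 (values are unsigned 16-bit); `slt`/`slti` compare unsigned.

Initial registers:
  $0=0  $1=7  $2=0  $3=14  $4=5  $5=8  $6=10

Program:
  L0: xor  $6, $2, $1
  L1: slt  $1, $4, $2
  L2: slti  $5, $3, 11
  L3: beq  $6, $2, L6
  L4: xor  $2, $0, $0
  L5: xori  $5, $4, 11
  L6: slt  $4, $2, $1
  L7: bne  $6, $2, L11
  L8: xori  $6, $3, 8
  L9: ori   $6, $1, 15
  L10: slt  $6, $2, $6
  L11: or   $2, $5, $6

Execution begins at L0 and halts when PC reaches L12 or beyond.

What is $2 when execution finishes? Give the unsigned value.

14

  step pc=0: xor  $6, $2, $1  regs=(0,7,0,14,5,8,7)
  step pc=1: slt  $1, $4, $2  regs=(0,0,0,14,5,8,7)
  step pc=2: slti  $5, $3, 11  regs=(0,0,0,14,5,0,7)
  step pc=3: beq  $6, $2, L6  cond=F  regs=(0,0,0,14,5,0,7)
  step pc=4: xor  $2, $0, $0  regs=(0,0,0,14,5,0,7)
  step pc=5: xori  $5, $4, 11  regs=(0,0,0,14,5,14,7)
  step pc=6: slt  $4, $2, $1  regs=(0,0,0,14,0,14,7)
  step pc=7: bne  $6, $2, L11  cond=T  regs=(0,0,0,14,0,14,7)
  step pc=8: xori  $6, $3, 8  regs=(0,0,0,14,0,14,6)
  step pc=11: or   $2, $5, $6  regs=(0,0,14,14,0,14,6)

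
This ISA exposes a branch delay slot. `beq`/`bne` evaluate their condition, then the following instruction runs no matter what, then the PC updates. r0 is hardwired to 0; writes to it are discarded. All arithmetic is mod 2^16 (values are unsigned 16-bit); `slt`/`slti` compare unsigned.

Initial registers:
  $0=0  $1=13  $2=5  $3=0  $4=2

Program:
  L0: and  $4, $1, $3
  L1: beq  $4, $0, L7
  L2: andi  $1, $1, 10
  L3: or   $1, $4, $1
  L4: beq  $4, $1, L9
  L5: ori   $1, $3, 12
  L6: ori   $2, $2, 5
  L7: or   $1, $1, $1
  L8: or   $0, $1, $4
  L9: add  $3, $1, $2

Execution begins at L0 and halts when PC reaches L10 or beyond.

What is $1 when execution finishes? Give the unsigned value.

8

[0] and  $4, $1, $3  →  {$0:0, $1:13, $2:5, $3:0, $4:0}
[1] beq  $4, $0, L7  →  {$0:0, $1:13, $2:5, $3:0, $4:0}  ⟨branch taken⟩
[2] andi  $1, $1, 10  →  {$0:0, $1:8, $2:5, $3:0, $4:0}
[7] or   $1, $1, $1  →  {$0:0, $1:8, $2:5, $3:0, $4:0}
[8] or   $0, $1, $4  →  {$0:0, $1:8, $2:5, $3:0, $4:0}
[9] add  $3, $1, $2  →  {$0:0, $1:8, $2:5, $3:13, $4:0}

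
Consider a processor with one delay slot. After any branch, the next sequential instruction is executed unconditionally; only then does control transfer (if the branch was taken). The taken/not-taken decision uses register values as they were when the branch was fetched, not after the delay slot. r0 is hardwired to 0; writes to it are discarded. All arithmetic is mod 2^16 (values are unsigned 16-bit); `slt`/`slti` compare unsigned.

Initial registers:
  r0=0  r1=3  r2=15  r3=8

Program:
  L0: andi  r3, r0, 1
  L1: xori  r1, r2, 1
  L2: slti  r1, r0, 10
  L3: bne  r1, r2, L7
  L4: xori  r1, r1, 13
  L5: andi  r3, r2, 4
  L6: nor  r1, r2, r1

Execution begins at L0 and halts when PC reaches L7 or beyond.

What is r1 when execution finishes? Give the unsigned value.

12

[0] andi  r3, r0, 1  →  {r0:0, r1:3, r2:15, r3:0}
[1] xori  r1, r2, 1  →  {r0:0, r1:14, r2:15, r3:0}
[2] slti  r1, r0, 10  →  {r0:0, r1:1, r2:15, r3:0}
[3] bne  r1, r2, L7  →  {r0:0, r1:1, r2:15, r3:0}  ⟨branch taken⟩
[4] xori  r1, r1, 13  →  {r0:0, r1:12, r2:15, r3:0}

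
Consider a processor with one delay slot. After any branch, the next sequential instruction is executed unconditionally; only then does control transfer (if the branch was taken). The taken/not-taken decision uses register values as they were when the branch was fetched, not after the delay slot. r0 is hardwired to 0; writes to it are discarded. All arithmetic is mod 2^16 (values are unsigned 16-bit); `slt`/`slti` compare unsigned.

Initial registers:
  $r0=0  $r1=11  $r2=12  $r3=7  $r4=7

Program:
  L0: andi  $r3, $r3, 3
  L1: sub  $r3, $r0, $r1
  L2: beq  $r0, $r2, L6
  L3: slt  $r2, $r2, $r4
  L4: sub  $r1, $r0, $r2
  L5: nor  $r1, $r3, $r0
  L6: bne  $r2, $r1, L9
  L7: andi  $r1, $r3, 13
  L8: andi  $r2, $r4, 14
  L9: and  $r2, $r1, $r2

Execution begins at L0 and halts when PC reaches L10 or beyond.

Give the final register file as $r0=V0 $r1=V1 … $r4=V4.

$r0=0 $r1=5 $r2=0 $r3=65525 $r4=7

PC=0  andi  $r3, $r3, 3      | $r0=0 $r1=11 $r2=12 $r3=3 $r4=7
PC=1  sub  $r3, $r0, $r1     | $r0=0 $r1=11 $r2=12 $r3=65525 $r4=7
PC=2  beq  $r0, $r2, L6      | $r0=0 $r1=11 $r2=12 $r3=65525 $r4=7  [not taken]
PC=3  slt  $r2, $r2, $r4     | $r0=0 $r1=11 $r2=0 $r3=65525 $r4=7
PC=4  sub  $r1, $r0, $r2     | $r0=0 $r1=0 $r2=0 $r3=65525 $r4=7
PC=5  nor  $r1, $r3, $r0     | $r0=0 $r1=10 $r2=0 $r3=65525 $r4=7
PC=6  bne  $r2, $r1, L9      | $r0=0 $r1=10 $r2=0 $r3=65525 $r4=7  [TAKEN]
PC=7  andi  $r1, $r3, 13     | $r0=0 $r1=5 $r2=0 $r3=65525 $r4=7
PC=9  and  $r2, $r1, $r2     | $r0=0 $r1=5 $r2=0 $r3=65525 $r4=7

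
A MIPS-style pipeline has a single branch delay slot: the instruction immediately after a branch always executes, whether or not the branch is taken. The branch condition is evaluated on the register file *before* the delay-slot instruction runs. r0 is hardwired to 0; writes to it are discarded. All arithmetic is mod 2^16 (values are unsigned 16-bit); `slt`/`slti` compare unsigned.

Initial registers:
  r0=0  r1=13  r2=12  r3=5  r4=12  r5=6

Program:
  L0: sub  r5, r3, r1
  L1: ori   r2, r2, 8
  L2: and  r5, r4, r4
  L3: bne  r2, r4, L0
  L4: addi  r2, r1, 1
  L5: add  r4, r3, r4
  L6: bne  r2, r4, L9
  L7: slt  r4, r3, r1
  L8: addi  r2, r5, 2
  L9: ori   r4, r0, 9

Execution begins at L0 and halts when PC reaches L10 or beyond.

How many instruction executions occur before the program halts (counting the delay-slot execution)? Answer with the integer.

[0] sub  r5, r3, r1  →  {r0:0, r1:13, r2:12, r3:5, r4:12, r5:65528}
[1] ori   r2, r2, 8  →  {r0:0, r1:13, r2:12, r3:5, r4:12, r5:65528}
[2] and  r5, r4, r4  →  {r0:0, r1:13, r2:12, r3:5, r4:12, r5:12}
[3] bne  r2, r4, L0  →  {r0:0, r1:13, r2:12, r3:5, r4:12, r5:12}  ⟨branch fallthrough⟩
[4] addi  r2, r1, 1  →  {r0:0, r1:13, r2:14, r3:5, r4:12, r5:12}
[5] add  r4, r3, r4  →  {r0:0, r1:13, r2:14, r3:5, r4:17, r5:12}
[6] bne  r2, r4, L9  →  {r0:0, r1:13, r2:14, r3:5, r4:17, r5:12}  ⟨branch taken⟩
[7] slt  r4, r3, r1  →  {r0:0, r1:13, r2:14, r3:5, r4:1, r5:12}
[9] ori   r4, r0, 9  →  {r0:0, r1:13, r2:14, r3:5, r4:9, r5:12}

9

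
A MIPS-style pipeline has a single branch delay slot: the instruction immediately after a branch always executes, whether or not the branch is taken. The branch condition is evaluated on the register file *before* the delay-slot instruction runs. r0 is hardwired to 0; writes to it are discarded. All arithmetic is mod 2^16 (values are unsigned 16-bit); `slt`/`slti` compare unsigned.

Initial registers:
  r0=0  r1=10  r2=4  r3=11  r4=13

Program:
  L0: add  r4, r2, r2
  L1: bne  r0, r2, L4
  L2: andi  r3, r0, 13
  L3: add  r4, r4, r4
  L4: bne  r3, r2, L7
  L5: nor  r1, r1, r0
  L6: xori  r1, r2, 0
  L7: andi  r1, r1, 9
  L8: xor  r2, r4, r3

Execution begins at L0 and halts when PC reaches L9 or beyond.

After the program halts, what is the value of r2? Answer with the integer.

8

[0] add  r4, r2, r2  →  {r0:0, r1:10, r2:4, r3:11, r4:8}
[1] bne  r0, r2, L4  →  {r0:0, r1:10, r2:4, r3:11, r4:8}  ⟨branch taken⟩
[2] andi  r3, r0, 13  →  {r0:0, r1:10, r2:4, r3:0, r4:8}
[4] bne  r3, r2, L7  →  {r0:0, r1:10, r2:4, r3:0, r4:8}  ⟨branch taken⟩
[5] nor  r1, r1, r0  →  {r0:0, r1:65525, r2:4, r3:0, r4:8}
[7] andi  r1, r1, 9  →  {r0:0, r1:1, r2:4, r3:0, r4:8}
[8] xor  r2, r4, r3  →  {r0:0, r1:1, r2:8, r3:0, r4:8}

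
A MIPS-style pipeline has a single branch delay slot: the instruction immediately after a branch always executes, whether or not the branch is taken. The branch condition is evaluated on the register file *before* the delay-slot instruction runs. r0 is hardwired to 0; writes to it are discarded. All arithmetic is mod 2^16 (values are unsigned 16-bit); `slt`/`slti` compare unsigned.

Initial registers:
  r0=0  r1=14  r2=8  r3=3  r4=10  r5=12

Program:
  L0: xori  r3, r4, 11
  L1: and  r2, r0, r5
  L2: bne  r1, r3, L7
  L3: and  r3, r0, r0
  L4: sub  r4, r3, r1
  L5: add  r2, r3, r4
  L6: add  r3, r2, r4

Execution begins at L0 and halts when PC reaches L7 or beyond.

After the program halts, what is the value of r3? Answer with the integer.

#0 xori  r3, r4, 11 ; 0/14/8/1/10/12
#1 and  r2, r0, r5 ; 0/14/0/1/10/12
#2 bne  r1, r3, L7 ; 0/14/0/1/10/12 ; →target
#3 and  r3, r0, r0 ; 0/14/0/0/10/12

0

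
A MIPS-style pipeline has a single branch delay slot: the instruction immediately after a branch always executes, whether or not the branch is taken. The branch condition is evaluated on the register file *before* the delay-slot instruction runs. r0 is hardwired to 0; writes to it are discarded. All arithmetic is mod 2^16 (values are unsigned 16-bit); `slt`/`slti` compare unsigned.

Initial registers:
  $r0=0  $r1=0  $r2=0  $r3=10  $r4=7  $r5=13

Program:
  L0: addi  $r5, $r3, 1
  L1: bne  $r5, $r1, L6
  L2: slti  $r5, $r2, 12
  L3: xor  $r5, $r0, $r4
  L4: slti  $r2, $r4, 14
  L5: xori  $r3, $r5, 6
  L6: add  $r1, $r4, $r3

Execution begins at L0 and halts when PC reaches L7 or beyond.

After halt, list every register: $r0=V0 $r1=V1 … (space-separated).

PC=0  addi  $r5, $r3, 1      | $r0=0 $r1=0 $r2=0 $r3=10 $r4=7 $r5=11
PC=1  bne  $r5, $r1, L6      | $r0=0 $r1=0 $r2=0 $r3=10 $r4=7 $r5=11  [TAKEN]
PC=2  slti  $r5, $r2, 12     | $r0=0 $r1=0 $r2=0 $r3=10 $r4=7 $r5=1
PC=6  add  $r1, $r4, $r3     | $r0=0 $r1=17 $r2=0 $r3=10 $r4=7 $r5=1

$r0=0 $r1=17 $r2=0 $r3=10 $r4=7 $r5=1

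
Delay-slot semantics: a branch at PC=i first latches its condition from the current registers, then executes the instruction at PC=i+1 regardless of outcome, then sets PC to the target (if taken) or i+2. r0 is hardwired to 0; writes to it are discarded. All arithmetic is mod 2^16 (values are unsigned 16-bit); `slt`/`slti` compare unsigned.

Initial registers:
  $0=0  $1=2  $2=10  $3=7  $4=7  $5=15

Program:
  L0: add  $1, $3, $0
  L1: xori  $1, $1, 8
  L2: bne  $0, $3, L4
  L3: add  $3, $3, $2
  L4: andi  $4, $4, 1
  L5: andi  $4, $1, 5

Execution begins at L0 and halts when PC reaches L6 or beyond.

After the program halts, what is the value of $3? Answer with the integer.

  step pc=0: add  $1, $3, $0  regs=(0,7,10,7,7,15)
  step pc=1: xori  $1, $1, 8  regs=(0,15,10,7,7,15)
  step pc=2: bne  $0, $3, L4  cond=T  regs=(0,15,10,7,7,15)
  step pc=3: add  $3, $3, $2  regs=(0,15,10,17,7,15)
  step pc=4: andi  $4, $4, 1  regs=(0,15,10,17,1,15)
  step pc=5: andi  $4, $1, 5  regs=(0,15,10,17,5,15)

17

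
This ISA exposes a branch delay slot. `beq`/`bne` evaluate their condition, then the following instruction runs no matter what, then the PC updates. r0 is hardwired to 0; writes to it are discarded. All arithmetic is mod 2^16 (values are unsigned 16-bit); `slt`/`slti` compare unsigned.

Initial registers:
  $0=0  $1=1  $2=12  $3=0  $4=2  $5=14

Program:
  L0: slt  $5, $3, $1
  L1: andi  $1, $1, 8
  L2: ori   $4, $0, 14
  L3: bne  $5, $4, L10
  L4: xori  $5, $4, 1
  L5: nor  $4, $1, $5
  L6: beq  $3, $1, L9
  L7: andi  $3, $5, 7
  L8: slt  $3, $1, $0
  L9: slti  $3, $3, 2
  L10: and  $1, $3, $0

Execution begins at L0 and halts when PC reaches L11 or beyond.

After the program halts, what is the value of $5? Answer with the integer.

15

#0 slt  $5, $3, $1 ; 0/1/12/0/2/1
#1 andi  $1, $1, 8 ; 0/0/12/0/2/1
#2 ori   $4, $0, 14 ; 0/0/12/0/14/1
#3 bne  $5, $4, L10 ; 0/0/12/0/14/1 ; →target
#4 xori  $5, $4, 1 ; 0/0/12/0/14/15
#10 and  $1, $3, $0 ; 0/0/12/0/14/15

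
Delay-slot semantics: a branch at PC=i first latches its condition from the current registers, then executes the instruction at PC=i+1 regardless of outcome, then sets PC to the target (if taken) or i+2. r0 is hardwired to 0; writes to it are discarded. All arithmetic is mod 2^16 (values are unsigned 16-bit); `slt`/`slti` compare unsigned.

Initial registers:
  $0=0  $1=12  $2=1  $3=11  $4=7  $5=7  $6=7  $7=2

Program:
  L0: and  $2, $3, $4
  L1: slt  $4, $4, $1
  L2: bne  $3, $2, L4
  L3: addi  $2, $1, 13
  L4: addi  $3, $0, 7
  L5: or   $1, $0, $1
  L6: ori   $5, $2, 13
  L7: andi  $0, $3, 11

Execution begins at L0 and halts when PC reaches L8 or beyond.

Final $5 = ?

#0 and  $2, $3, $4 ; 0/12/3/11/7/7/7/2
#1 slt  $4, $4, $1 ; 0/12/3/11/1/7/7/2
#2 bne  $3, $2, L4 ; 0/12/3/11/1/7/7/2 ; →target
#3 addi  $2, $1, 13 ; 0/12/25/11/1/7/7/2
#4 addi  $3, $0, 7 ; 0/12/25/7/1/7/7/2
#5 or   $1, $0, $1 ; 0/12/25/7/1/7/7/2
#6 ori   $5, $2, 13 ; 0/12/25/7/1/29/7/2
#7 andi  $0, $3, 11 ; 0/12/25/7/1/29/7/2

29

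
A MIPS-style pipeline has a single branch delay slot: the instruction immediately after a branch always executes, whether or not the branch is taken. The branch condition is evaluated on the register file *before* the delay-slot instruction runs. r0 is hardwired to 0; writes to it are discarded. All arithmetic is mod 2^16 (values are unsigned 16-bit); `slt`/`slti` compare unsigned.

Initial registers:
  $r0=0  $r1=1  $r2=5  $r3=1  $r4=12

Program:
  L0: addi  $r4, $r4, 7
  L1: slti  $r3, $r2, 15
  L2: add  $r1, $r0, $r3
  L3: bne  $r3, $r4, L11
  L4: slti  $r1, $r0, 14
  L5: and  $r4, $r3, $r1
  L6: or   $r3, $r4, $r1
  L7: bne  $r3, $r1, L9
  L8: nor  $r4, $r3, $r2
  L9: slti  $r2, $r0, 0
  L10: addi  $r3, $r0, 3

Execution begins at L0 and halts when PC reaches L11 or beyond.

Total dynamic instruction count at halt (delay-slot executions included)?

  step pc=0: addi  $r4, $r4, 7  regs=(0,1,5,1,19)
  step pc=1: slti  $r3, $r2, 15  regs=(0,1,5,1,19)
  step pc=2: add  $r1, $r0, $r3  regs=(0,1,5,1,19)
  step pc=3: bne  $r3, $r4, L11  cond=T  regs=(0,1,5,1,19)
  step pc=4: slti  $r1, $r0, 14  regs=(0,1,5,1,19)

5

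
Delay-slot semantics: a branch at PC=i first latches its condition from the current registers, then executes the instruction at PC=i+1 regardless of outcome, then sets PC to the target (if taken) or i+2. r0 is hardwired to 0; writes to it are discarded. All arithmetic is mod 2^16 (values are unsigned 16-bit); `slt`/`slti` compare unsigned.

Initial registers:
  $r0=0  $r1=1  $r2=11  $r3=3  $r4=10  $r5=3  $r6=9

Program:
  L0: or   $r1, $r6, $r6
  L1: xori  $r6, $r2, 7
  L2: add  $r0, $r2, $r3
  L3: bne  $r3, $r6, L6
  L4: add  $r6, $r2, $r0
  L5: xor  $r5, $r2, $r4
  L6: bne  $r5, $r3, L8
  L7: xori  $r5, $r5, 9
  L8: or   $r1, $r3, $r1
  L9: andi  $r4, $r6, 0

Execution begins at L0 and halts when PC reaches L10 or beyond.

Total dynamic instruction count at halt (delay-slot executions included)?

PC=0  or   $r1, $r6, $r6     | $r0=0 $r1=9 $r2=11 $r3=3 $r4=10 $r5=3 $r6=9
PC=1  xori  $r6, $r2, 7      | $r0=0 $r1=9 $r2=11 $r3=3 $r4=10 $r5=3 $r6=12
PC=2  add  $r0, $r2, $r3     | $r0=0 $r1=9 $r2=11 $r3=3 $r4=10 $r5=3 $r6=12
PC=3  bne  $r3, $r6, L6      | $r0=0 $r1=9 $r2=11 $r3=3 $r4=10 $r5=3 $r6=12  [TAKEN]
PC=4  add  $r6, $r2, $r0     | $r0=0 $r1=9 $r2=11 $r3=3 $r4=10 $r5=3 $r6=11
PC=6  bne  $r5, $r3, L8      | $r0=0 $r1=9 $r2=11 $r3=3 $r4=10 $r5=3 $r6=11  [not taken]
PC=7  xori  $r5, $r5, 9      | $r0=0 $r1=9 $r2=11 $r3=3 $r4=10 $r5=10 $r6=11
PC=8  or   $r1, $r3, $r1     | $r0=0 $r1=11 $r2=11 $r3=3 $r4=10 $r5=10 $r6=11
PC=9  andi  $r4, $r6, 0      | $r0=0 $r1=11 $r2=11 $r3=3 $r4=0 $r5=10 $r6=11

9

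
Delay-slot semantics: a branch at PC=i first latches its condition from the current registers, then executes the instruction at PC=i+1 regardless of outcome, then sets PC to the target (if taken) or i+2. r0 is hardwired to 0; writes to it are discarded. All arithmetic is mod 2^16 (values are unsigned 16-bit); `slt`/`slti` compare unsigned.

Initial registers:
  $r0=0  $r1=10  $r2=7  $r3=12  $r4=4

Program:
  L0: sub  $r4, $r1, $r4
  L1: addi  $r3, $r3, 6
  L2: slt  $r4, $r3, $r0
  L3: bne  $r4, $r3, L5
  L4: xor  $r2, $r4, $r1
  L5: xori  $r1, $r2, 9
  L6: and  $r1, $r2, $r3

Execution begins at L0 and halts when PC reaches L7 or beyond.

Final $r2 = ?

10

[0] sub  $r4, $r1, $r4  →  {$r0:0, $r1:10, $r2:7, $r3:12, $r4:6}
[1] addi  $r3, $r3, 6  →  {$r0:0, $r1:10, $r2:7, $r3:18, $r4:6}
[2] slt  $r4, $r3, $r0  →  {$r0:0, $r1:10, $r2:7, $r3:18, $r4:0}
[3] bne  $r4, $r3, L5  →  {$r0:0, $r1:10, $r2:7, $r3:18, $r4:0}  ⟨branch taken⟩
[4] xor  $r2, $r4, $r1  →  {$r0:0, $r1:10, $r2:10, $r3:18, $r4:0}
[5] xori  $r1, $r2, 9  →  {$r0:0, $r1:3, $r2:10, $r3:18, $r4:0}
[6] and  $r1, $r2, $r3  →  {$r0:0, $r1:2, $r2:10, $r3:18, $r4:0}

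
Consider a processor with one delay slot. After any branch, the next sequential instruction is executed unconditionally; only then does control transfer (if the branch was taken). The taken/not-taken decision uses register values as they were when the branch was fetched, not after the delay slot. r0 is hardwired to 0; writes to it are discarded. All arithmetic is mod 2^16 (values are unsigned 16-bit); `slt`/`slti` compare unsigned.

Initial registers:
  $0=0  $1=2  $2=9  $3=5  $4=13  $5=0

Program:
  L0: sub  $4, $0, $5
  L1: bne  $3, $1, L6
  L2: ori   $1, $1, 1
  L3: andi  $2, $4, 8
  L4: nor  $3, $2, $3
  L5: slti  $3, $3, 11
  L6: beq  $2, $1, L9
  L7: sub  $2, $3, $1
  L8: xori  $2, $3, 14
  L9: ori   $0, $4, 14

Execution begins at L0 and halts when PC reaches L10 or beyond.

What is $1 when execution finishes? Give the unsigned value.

3

[0] sub  $4, $0, $5  →  {$0:0, $1:2, $2:9, $3:5, $4:0, $5:0}
[1] bne  $3, $1, L6  →  {$0:0, $1:2, $2:9, $3:5, $4:0, $5:0}  ⟨branch taken⟩
[2] ori   $1, $1, 1  →  {$0:0, $1:3, $2:9, $3:5, $4:0, $5:0}
[6] beq  $2, $1, L9  →  {$0:0, $1:3, $2:9, $3:5, $4:0, $5:0}  ⟨branch fallthrough⟩
[7] sub  $2, $3, $1  →  {$0:0, $1:3, $2:2, $3:5, $4:0, $5:0}
[8] xori  $2, $3, 14  →  {$0:0, $1:3, $2:11, $3:5, $4:0, $5:0}
[9] ori   $0, $4, 14  →  {$0:0, $1:3, $2:11, $3:5, $4:0, $5:0}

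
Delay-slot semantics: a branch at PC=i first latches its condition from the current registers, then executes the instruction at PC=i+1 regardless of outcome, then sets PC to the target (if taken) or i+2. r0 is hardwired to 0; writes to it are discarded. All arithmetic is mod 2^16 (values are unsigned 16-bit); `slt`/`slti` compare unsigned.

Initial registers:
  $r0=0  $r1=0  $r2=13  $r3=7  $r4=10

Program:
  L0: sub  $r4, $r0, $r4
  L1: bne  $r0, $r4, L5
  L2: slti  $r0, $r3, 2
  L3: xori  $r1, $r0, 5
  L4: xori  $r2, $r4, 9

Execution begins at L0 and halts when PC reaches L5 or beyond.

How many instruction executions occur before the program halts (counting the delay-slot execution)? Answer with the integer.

[0] sub  $r4, $r0, $r4  →  {$r0:0, $r1:0, $r2:13, $r3:7, $r4:65526}
[1] bne  $r0, $r4, L5  →  {$r0:0, $r1:0, $r2:13, $r3:7, $r4:65526}  ⟨branch taken⟩
[2] slti  $r0, $r3, 2  →  {$r0:0, $r1:0, $r2:13, $r3:7, $r4:65526}

3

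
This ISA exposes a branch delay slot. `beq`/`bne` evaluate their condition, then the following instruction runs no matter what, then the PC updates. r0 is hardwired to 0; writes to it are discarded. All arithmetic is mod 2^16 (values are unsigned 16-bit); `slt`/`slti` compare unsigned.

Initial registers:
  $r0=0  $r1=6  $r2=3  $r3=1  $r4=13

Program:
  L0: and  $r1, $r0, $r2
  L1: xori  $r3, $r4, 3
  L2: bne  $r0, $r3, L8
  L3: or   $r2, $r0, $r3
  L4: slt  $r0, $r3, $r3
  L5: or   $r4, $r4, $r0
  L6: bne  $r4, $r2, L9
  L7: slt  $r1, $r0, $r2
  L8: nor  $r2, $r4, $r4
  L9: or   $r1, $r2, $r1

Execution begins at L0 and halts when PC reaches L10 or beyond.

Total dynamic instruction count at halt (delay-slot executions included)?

  step pc=0: and  $r1, $r0, $r2  regs=(0,0,3,1,13)
  step pc=1: xori  $r3, $r4, 3  regs=(0,0,3,14,13)
  step pc=2: bne  $r0, $r3, L8  cond=T  regs=(0,0,3,14,13)
  step pc=3: or   $r2, $r0, $r3  regs=(0,0,14,14,13)
  step pc=8: nor  $r2, $r4, $r4  regs=(0,0,65522,14,13)
  step pc=9: or   $r1, $r2, $r1  regs=(0,65522,65522,14,13)

6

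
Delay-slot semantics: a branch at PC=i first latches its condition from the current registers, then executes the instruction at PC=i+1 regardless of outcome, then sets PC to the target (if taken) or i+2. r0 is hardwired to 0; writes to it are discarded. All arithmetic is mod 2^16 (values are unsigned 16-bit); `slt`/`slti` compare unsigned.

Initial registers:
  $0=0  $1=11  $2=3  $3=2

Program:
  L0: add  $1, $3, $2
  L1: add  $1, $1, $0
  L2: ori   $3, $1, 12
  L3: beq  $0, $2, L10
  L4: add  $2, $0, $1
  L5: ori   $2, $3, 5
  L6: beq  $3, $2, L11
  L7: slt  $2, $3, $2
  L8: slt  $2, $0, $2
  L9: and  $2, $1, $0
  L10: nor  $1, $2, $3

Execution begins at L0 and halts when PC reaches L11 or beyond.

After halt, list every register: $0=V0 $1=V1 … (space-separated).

[0] add  $1, $3, $2  →  {$0:0, $1:5, $2:3, $3:2}
[1] add  $1, $1, $0  →  {$0:0, $1:5, $2:3, $3:2}
[2] ori   $3, $1, 12  →  {$0:0, $1:5, $2:3, $3:13}
[3] beq  $0, $2, L10  →  {$0:0, $1:5, $2:3, $3:13}  ⟨branch fallthrough⟩
[4] add  $2, $0, $1  →  {$0:0, $1:5, $2:5, $3:13}
[5] ori   $2, $3, 5  →  {$0:0, $1:5, $2:13, $3:13}
[6] beq  $3, $2, L11  →  {$0:0, $1:5, $2:13, $3:13}  ⟨branch taken⟩
[7] slt  $2, $3, $2  →  {$0:0, $1:5, $2:0, $3:13}

$0=0 $1=5 $2=0 $3=13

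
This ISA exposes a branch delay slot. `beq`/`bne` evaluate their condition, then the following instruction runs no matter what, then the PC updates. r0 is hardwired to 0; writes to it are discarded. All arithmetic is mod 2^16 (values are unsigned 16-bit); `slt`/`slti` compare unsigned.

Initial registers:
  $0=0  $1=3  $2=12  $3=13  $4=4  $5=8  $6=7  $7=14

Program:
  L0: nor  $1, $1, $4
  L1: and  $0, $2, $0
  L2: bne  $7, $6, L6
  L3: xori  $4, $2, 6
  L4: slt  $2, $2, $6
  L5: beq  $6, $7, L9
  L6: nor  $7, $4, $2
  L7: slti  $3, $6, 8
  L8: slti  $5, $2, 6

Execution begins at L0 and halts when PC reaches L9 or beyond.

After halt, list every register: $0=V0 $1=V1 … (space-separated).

$0=0 $1=65528 $2=12 $3=1 $4=10 $5=0 $6=7 $7=65521

[0] nor  $1, $1, $4  →  {$0:0, $1:65528, $2:12, $3:13, $4:4, $5:8, $6:7, $7:14}
[1] and  $0, $2, $0  →  {$0:0, $1:65528, $2:12, $3:13, $4:4, $5:8, $6:7, $7:14}
[2] bne  $7, $6, L6  →  {$0:0, $1:65528, $2:12, $3:13, $4:4, $5:8, $6:7, $7:14}  ⟨branch taken⟩
[3] xori  $4, $2, 6  →  {$0:0, $1:65528, $2:12, $3:13, $4:10, $5:8, $6:7, $7:14}
[6] nor  $7, $4, $2  →  {$0:0, $1:65528, $2:12, $3:13, $4:10, $5:8, $6:7, $7:65521}
[7] slti  $3, $6, 8  →  {$0:0, $1:65528, $2:12, $3:1, $4:10, $5:8, $6:7, $7:65521}
[8] slti  $5, $2, 6  →  {$0:0, $1:65528, $2:12, $3:1, $4:10, $5:0, $6:7, $7:65521}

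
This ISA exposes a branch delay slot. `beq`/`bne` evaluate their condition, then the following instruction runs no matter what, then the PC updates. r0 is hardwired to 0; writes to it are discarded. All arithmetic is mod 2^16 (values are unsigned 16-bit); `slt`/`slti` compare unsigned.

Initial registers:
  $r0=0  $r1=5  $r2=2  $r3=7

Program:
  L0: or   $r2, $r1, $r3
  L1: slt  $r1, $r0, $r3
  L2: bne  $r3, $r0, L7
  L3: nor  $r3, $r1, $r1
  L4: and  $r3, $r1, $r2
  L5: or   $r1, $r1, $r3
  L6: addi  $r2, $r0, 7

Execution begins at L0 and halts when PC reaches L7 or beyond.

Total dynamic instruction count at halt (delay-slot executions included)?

PC=0  or   $r2, $r1, $r3     | $r0=0 $r1=5 $r2=7 $r3=7
PC=1  slt  $r1, $r0, $r3     | $r0=0 $r1=1 $r2=7 $r3=7
PC=2  bne  $r3, $r0, L7      | $r0=0 $r1=1 $r2=7 $r3=7  [TAKEN]
PC=3  nor  $r3, $r1, $r1     | $r0=0 $r1=1 $r2=7 $r3=65534

4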